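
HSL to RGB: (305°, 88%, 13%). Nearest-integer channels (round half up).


H=305°, S=0.88, L=0.13
C = (1-|2L-1|)×S = (1-|-0.74|)×0.88 = 0.2288
H' = H/60 = 305/60 ≈ 5.0833; X = C×(1-|H' mod 2 - 1|) ≈ 0.2097
m = L - C/2 = 0.13 - 0.1144 = 0.0156
Sector ⌊H'⌋ = 5 → (R',G',B') = (0.2288, 0.0, ≈0.2097)
RGB = ((R'+m)×255, (G'+m)×255, (B'+m)×255) = (62.322, 3.978, 57.46)
Round half up → RGB(62, 4, 57)


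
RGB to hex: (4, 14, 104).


R = 4 → 04 (hex)
G = 14 → 0E (hex)
B = 104 → 68 (hex)
Hex = #040E68


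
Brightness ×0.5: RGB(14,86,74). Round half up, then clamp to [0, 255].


Multiply each channel by 0.5, round half up, clamp to [0, 255]
R: 14×0.5 = 7
G: 86×0.5 = 43
B: 74×0.5 = 37
= RGB(7, 43, 37)


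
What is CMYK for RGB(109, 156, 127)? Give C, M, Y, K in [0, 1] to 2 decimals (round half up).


R'=109/255≈0.4275, G'=156/255≈0.6118, B'=127/255≈0.4980
K = 1 - max(R',G',B') = 1 - 156/255 = 99/255 = 0.38823… → 0.39
(1-R'-K)/(1-K) simplifies to (max-R)/max with max = 156:
C = (156-109)/156 = 47/156 = 0.30128… → 0.30
M = (156-156)/156 = 0/156 = 0 → 0.00
Y = (156-127)/156 = 29/156 = 0.18589… → 0.19
= CMYK(0.30, 0.00, 0.19, 0.39)


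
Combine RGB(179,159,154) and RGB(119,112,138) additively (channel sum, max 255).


Additive: each channel = min(255, C₁+C₂)
R: 179+119 = 298 → 255
G: 159+112 = 271 → 255
B: 154+138 = 292 → 255
= RGB(255, 255, 255)


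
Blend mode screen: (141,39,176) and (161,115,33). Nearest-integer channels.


Screen: C = 255 - (255-A)×(255-B)/255, rounded to nearest integer
R: 255 - (255-141)×(255-161)/255 = 255 - 10716/255 ≈ 255 - 42.024 = 212.976 → 213
G: 255 - (255-39)×(255-115)/255 = 255 - 30240/255 ≈ 255 - 118.588 = 136.412 → 136
B: 255 - (255-176)×(255-33)/255 = 255 - 17538/255 ≈ 255 - 68.776 = 186.224 → 186
= RGB(213, 136, 186)


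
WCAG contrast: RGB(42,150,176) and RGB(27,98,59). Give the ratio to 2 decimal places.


Linearize each sRGB channel c=v/255: c/12.92 if c ≤ 0.04045 else ((c+0.055)/1.055)^2.4
L = 0.2126×R_lin + 0.7152×G_lin + 0.0722×B_lin
Color 1 (42,150,176):
  R=42: 42/255≈0.1647 > 0.04045 → ((0.1647+0.055)/1.055)^2.4 ≈ 0.02315
  G=150: 150/255≈0.5882 > 0.04045 → ((0.5882+0.055)/1.055)^2.4 ≈ 0.30499
  B=176: 176/255≈0.6902 > 0.04045 → ((0.6902+0.055)/1.055)^2.4 ≈ 0.43415
  L1 = 0.2126×0.02315 + 0.7152×0.30499 + 0.0722×0.43415 ≈ 0.25440
Color 2 (27,98,59):
  R=27: 27/255≈0.1059 > 0.04045 → ((0.1059+0.055)/1.055)^2.4 ≈ 0.01096
  G=98: 98/255≈0.3843 > 0.04045 → ((0.3843+0.055)/1.055)^2.4 ≈ 0.12214
  B=59: 59/255≈0.2314 > 0.04045 → ((0.2314+0.055)/1.055)^2.4 ≈ 0.04374
  L2 = 0.2126×0.01096 + 0.7152×0.12214 + 0.0722×0.04374 ≈ 0.09284
Lighter = 0.25440, Darker = 0.09284
Ratio = (L_lighter + 0.05) / (L_darker + 0.05)
Ratio = (0.25440 + 0.05) / (0.09284 + 0.05) = 0.30440 / 0.14284 ≈ 2.1310
Ratio ≈ 2.13:1


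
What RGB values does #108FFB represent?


10 → 16 (R)
8F → 143 (G)
FB → 251 (B)
= RGB(16, 143, 251)


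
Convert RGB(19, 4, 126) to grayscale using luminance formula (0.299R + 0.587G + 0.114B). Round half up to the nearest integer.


Gray = 0.299×R + 0.587×G + 0.114×B
Gray = 0.299×19 + 0.587×4 + 0.114×126
Gray = 5.681 + 2.348 + 14.364
Gray = 22.393 → round half up → 22
Gray = 22


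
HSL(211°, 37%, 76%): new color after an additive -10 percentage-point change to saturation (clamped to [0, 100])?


Original S = 37%
Adjustment = -10 percentage points
New S = 37 + (-10) = 27
Clamp to [0, 100] → 27
= HSL(211°, 27%, 76%)


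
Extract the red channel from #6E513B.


Color: #6E513B
R = 6E = 110
G = 51 = 81
B = 3B = 59
Red = 110


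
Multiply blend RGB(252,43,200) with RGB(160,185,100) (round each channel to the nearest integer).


Multiply: C = A×B/255, rounded to nearest integer
R: 252×160/255 = 40320/255 ≈ 158.118 → 158
G: 43×185/255 = 7955/255 ≈ 31.196 → 31
B: 200×100/255 = 20000/255 ≈ 78.431 → 78
= RGB(158, 31, 78)


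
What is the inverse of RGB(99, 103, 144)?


Invert: (255-R, 255-G, 255-B)
R: 255-99 = 156
G: 255-103 = 152
B: 255-144 = 111
= RGB(156, 152, 111)


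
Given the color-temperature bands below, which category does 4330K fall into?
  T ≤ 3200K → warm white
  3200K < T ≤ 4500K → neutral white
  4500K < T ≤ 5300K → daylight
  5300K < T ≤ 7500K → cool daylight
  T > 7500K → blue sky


Temperature: 4330K
3200K < 4330K ≤ 4500K → neutral white
Classification: neutral white


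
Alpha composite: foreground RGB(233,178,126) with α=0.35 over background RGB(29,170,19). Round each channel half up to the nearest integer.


C = α×F + (1-α)×B, with 1-α = 0.65
R: 0.35×233 + 0.65×29 = 81.55 + 18.85 = 100.40 → 100
G: 0.35×178 + 0.65×170 = 62.30 + 110.50 = 172.80 → 173
B: 0.35×126 + 0.65×19 = 44.10 + 12.35 = 56.45 → 56
= RGB(100, 173, 56)


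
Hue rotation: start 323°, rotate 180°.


New hue = (H + rotation) mod 360
New hue = (323 + 180) mod 360
= 503 mod 360
= 143°


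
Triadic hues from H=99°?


Triadic: equally spaced at 120° intervals
H1 = 99°
H2 = (99 + 120) mod 360 = 219°
H3 = (99 + 240) mod 360 = 339°
Triadic = 99°, 219°, 339°


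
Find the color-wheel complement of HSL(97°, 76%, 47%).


Complement = opposite side of color wheel = hue + 180°
H' = (97 + 180) mod 360 = 277°
S and L unchanged.
= HSL(277°, 76%, 47%)


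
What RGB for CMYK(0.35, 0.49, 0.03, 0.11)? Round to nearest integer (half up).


R = 255 × (1-C) × (1-K) = 255 × 0.65 × 0.89 = 147.5175 → 148
G = 255 × (1-M) × (1-K) = 255 × 0.51 × 0.89 = 115.7445 → 116
B = 255 × (1-Y) × (1-K) = 255 × 0.97 × 0.89 = 220.1415 → 220
= RGB(148, 116, 220)


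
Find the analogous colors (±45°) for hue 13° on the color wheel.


Base hue: 13°
Left analog: (13 - 45) mod 360 = 328°
Right analog: (13 + 45) mod 360 = 58°
Analogous hues = 328° and 58°


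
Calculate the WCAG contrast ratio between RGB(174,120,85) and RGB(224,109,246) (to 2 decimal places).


Linearize each sRGB channel c=v/255: c/12.92 if c ≤ 0.04045 else ((c+0.055)/1.055)^2.4
L = 0.2126×R_lin + 0.7152×G_lin + 0.0722×B_lin
Color 1 (174,120,85):
  R=174: 174/255≈0.6824 > 0.04045 → ((0.6824+0.055)/1.055)^2.4 ≈ 0.42327
  G=120: 120/255≈0.4706 > 0.04045 → ((0.4706+0.055)/1.055)^2.4 ≈ 0.18782
  B=85: 85/255≈0.3333 > 0.04045 → ((0.3333+0.055)/1.055)^2.4 ≈ 0.09084
  L1 = 0.2126×0.42327 + 0.7152×0.18782 + 0.0722×0.09084 ≈ 0.23087
Color 2 (224,109,246):
  R=224: 224/255≈0.8784 > 0.04045 → ((0.8784+0.055)/1.055)^2.4 ≈ 0.74540
  G=109: 109/255≈0.4275 > 0.04045 → ((0.4275+0.055)/1.055)^2.4 ≈ 0.15293
  B=246: 246/255≈0.9647 > 0.04045 → ((0.9647+0.055)/1.055)^2.4 ≈ 0.92158
  L2 = 0.2126×0.74540 + 0.7152×0.15293 + 0.0722×0.92158 ≈ 0.33438
Lighter = 0.33438, Darker = 0.23087
Ratio = (L_lighter + 0.05) / (L_darker + 0.05)
Ratio = (0.33438 + 0.05) / (0.23087 + 0.05) = 0.38438 / 0.28087 ≈ 1.3685
Ratio ≈ 1.37:1


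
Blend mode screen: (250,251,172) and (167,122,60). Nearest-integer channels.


Screen: C = 255 - (255-A)×(255-B)/255, rounded to nearest integer
R: 255 - (255-250)×(255-167)/255 = 255 - 440/255 ≈ 255 - 1.725 = 253.275 → 253
G: 255 - (255-251)×(255-122)/255 = 255 - 532/255 ≈ 255 - 2.086 = 252.914 → 253
B: 255 - (255-172)×(255-60)/255 = 255 - 16185/255 ≈ 255 - 63.471 = 191.529 → 192
= RGB(253, 253, 192)


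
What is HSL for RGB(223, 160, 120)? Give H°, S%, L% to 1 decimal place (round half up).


Normalize: R'=223/255≈0.8745, G'=160/255≈0.6275, B'=120/255≈0.4706
Max=223/255, Min=120/255, Δ=Max-Min=103/255
L = (Max+Min)/2 = (223+120)/510 = 343/510 = 0.67254… → L = 67.3%
L > 0.5 → S = Δ/(2-Max-Min) = 103/(510-223-120) = 103/167 = 0.61676… → S = 61.7%
(the 1/255 factors cancel in S and H, so raw channel differences can be used)
Max is R' → H = 60 × (((G-B)/Δ) mod 6) = 60 × (((160-120)/103) mod 6)
  40/103 = 0.3883…
  H = 60 × 0.3883… = 23.300…° → H = 23.3°
= HSL(23.3°, 61.7%, 67.3%)


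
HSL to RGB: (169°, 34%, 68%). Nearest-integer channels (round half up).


H=169°, S=0.34, L=0.68
C = (1-|2L-1|)×S = (1-|0.36|)×0.34 = 0.2176
H' = H/60 = 169/60 ≈ 2.8167; X = C×(1-|H' mod 2 - 1|) ≈ 0.1777
m = L - C/2 = 0.68 - 0.1088 = 0.5712
Sector ⌊H'⌋ = 2 → (R',G',B') = (0.0, 0.2176, ≈0.1777)
RGB = ((R'+m)×255, (G'+m)×255, (B'+m)×255) = (145.656, 201.144, 190.9712)
Round half up → RGB(146, 201, 191)


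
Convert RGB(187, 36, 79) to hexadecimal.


R = 187 → BB (hex)
G = 36 → 24 (hex)
B = 79 → 4F (hex)
Hex = #BB244F


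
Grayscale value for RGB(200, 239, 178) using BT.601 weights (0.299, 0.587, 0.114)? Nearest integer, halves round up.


Gray = 0.299×R + 0.587×G + 0.114×B
Gray = 0.299×200 + 0.587×239 + 0.114×178
Gray = 59.800 + 140.293 + 20.292
Gray = 220.385 → round half up → 220
Gray = 220


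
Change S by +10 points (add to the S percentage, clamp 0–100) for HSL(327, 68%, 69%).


Original S = 68%
Adjustment = +10 percentage points
New S = 68 + (10) = 78
Clamp to [0, 100] → 78
= HSL(327°, 78%, 69%)


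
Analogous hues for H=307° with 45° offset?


Base hue: 307°
Left analog: (307 - 45) mod 360 = 262°
Right analog: (307 + 45) mod 360 = 352°
Analogous hues = 262° and 352°


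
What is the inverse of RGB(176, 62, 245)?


Invert: (255-R, 255-G, 255-B)
R: 255-176 = 79
G: 255-62 = 193
B: 255-245 = 10
= RGB(79, 193, 10)


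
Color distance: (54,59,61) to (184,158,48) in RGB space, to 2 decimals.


d = √[(R₁-R₂)² + (G₁-G₂)² + (B₁-B₂)²]
d = √[(54-184)² + (59-158)² + (61-48)²]
d = √[16900 + 9801 + 169]
d = √26870
d ≈ 163.92


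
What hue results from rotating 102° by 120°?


New hue = (H + rotation) mod 360
New hue = (102 + 120) mod 360
= 222 mod 360
= 222°


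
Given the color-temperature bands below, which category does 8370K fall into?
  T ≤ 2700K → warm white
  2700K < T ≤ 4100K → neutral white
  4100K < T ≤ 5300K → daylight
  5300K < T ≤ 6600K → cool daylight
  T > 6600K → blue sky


Temperature: 8370K
8370K > 6600K → blue sky
Classification: blue sky


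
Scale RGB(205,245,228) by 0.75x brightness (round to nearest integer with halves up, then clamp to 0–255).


Multiply each channel by 0.75, round half up, clamp to [0, 255]
R: 205×0.75 = 153.75 → round → 154
G: 245×0.75 = 183.75 → round → 184
B: 228×0.75 = 171
= RGB(154, 184, 171)


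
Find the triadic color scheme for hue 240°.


Triadic: equally spaced at 120° intervals
H1 = 240°
H2 = (240 + 120) mod 360 = 0°
H3 = (240 + 240) mod 360 = 120°
Triadic = 240°, 0°, 120°


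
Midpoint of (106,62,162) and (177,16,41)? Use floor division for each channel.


Midpoint: each channel = ⌊(C₁+C₂)/2⌋
R: ⌊(106+177)/2⌋ = 141
G: ⌊(62+16)/2⌋ = 39
B: ⌊(162+41)/2⌋ = 101
= RGB(141, 39, 101)


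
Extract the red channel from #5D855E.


Color: #5D855E
R = 5D = 93
G = 85 = 133
B = 5E = 94
Red = 93


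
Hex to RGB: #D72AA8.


D7 → 215 (R)
2A → 42 (G)
A8 → 168 (B)
= RGB(215, 42, 168)


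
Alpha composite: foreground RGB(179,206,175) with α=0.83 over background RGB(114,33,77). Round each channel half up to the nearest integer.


C = α×F + (1-α)×B, with 1-α = 0.17
R: 0.83×179 + 0.17×114 = 148.57 + 19.38 = 167.95 → 168
G: 0.83×206 + 0.17×33 = 170.98 + 5.61 = 176.59 → 177
B: 0.83×175 + 0.17×77 = 145.25 + 13.09 = 158.34 → 158
= RGB(168, 177, 158)


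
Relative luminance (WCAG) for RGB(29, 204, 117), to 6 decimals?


Linearize each channel (sRGB transfer function): c = v/255; c_lin = c/12.92 if c ≤ 0.04045, else ((c+0.055)/1.055)^2.4
  R: 29/255 ≈ 0.113725 > 0.04045 → ((0.113725+0.055)/1.055)^2.4 ≈ 0.012286
  G: 204/255 ≈ 0.800000 > 0.04045 → ((0.800000+0.055)/1.055)^2.4 ≈ 0.603827
  B: 117/255 ≈ 0.458824 > 0.04045 → ((0.458824+0.055)/1.055)^2.4 ≈ 0.177888
R_lin = 0.012286, G_lin = 0.603827, B_lin = 0.177888
L = 0.2126×R + 0.7152×G + 0.0722×B
L = 0.2126×0.012286 + 0.7152×0.603827 + 0.0722×0.177888
L ≈ 0.447313


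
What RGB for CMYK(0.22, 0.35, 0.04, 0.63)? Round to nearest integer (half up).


R = 255 × (1-C) × (1-K) = 255 × 0.78 × 0.37 = 73.593 → 74
G = 255 × (1-M) × (1-K) = 255 × 0.65 × 0.37 = 61.3275 → 61
B = 255 × (1-Y) × (1-K) = 255 × 0.96 × 0.37 = 90.576 → 91
= RGB(74, 61, 91)


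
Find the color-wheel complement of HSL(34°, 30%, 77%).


Complement = opposite side of color wheel = hue + 180°
H' = (34 + 180) mod 360 = 214°
S and L unchanged.
= HSL(214°, 30%, 77%)


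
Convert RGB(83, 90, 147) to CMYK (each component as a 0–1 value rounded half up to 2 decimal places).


R'=83/255≈0.3255, G'=90/255≈0.3529, B'=147/255≈0.5765
K = 1 - max(R',G',B') = 1 - 147/255 = 108/255 = 0.42352… → 0.42
(1-R'-K)/(1-K) simplifies to (max-R)/max with max = 147:
C = (147-83)/147 = 64/147 = 0.43537… → 0.44
M = (147-90)/147 = 57/147 = 0.38775… → 0.39
Y = (147-147)/147 = 0/147 = 0 → 0.00
= CMYK(0.44, 0.39, 0.00, 0.42)


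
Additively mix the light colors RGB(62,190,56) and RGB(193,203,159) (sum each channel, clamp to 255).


Additive: each channel = min(255, C₁+C₂)
R: 62+193 = 255 → 255
G: 190+203 = 393 → 255
B: 56+159 = 215 → 215
= RGB(255, 255, 215)


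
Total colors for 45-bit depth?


Colors = 2^bits = 2^45
= 35,184,372,088,832 colors


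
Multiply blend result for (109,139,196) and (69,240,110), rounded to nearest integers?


Multiply: C = A×B/255, rounded to nearest integer
R: 109×69/255 = 7521/255 ≈ 29.494 → 29
G: 139×240/255 = 33360/255 ≈ 130.824 → 131
B: 196×110/255 = 21560/255 ≈ 84.549 → 85
= RGB(29, 131, 85)


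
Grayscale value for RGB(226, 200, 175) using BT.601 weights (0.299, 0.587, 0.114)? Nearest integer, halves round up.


Gray = 0.299×R + 0.587×G + 0.114×B
Gray = 0.299×226 + 0.587×200 + 0.114×175
Gray = 67.574 + 117.400 + 19.950
Gray = 204.924 → round half up → 205
Gray = 205


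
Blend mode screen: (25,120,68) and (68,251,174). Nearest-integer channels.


Screen: C = 255 - (255-A)×(255-B)/255, rounded to nearest integer
R: 255 - (255-25)×(255-68)/255 = 255 - 43010/255 ≈ 255 - 168.667 = 86.333 → 86
G: 255 - (255-120)×(255-251)/255 = 255 - 540/255 ≈ 255 - 2.118 = 252.882 → 253
B: 255 - (255-68)×(255-174)/255 = 255 - 15147/255 ≈ 255 - 59.400 = 195.600 → 196
= RGB(86, 253, 196)


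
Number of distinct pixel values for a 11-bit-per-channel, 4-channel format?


Total bits = 11 bits/channel × 4 channels = 44 bits
Distinct pixel values = 2^44
= 17,592,186,044,416 pixel values


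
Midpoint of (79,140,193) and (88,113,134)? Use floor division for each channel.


Midpoint: each channel = ⌊(C₁+C₂)/2⌋
R: ⌊(79+88)/2⌋ = 83
G: ⌊(140+113)/2⌋ = 126
B: ⌊(193+134)/2⌋ = 163
= RGB(83, 126, 163)


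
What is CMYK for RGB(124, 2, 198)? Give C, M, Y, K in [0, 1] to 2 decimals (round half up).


R'=124/255≈0.4863, G'=2/255≈0.0078, B'=198/255≈0.7765
K = 1 - max(R',G',B') = 1 - 198/255 = 57/255 = 0.22352… → 0.22
(1-R'-K)/(1-K) simplifies to (max-R)/max with max = 198:
C = (198-124)/198 = 74/198 = 0.37373… → 0.37
M = (198-2)/198 = 196/198 = 0.98989… → 0.99
Y = (198-198)/198 = 0/198 = 0 → 0.00
= CMYK(0.37, 0.99, 0.00, 0.22)


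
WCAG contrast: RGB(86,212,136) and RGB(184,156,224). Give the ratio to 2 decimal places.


Linearize each sRGB channel c=v/255: c/12.92 if c ≤ 0.04045 else ((c+0.055)/1.055)^2.4
L = 0.2126×R_lin + 0.7152×G_lin + 0.0722×B_lin
Color 1 (86,212,136):
  R=86: 86/255≈0.3373 > 0.04045 → ((0.3373+0.055)/1.055)^2.4 ≈ 0.09306
  G=212: 212/255≈0.8314 > 0.04045 → ((0.8314+0.055)/1.055)^2.4 ≈ 0.65837
  B=136: 136/255≈0.5333 > 0.04045 → ((0.5333+0.055)/1.055)^2.4 ≈ 0.24620
  L1 = 0.2126×0.09306 + 0.7152×0.65837 + 0.0722×0.24620 ≈ 0.50843
Color 2 (184,156,224):
  R=184: 184/255≈0.7216 > 0.04045 → ((0.7216+0.055)/1.055)^2.4 ≈ 0.47932
  G=156: 156/255≈0.6118 > 0.04045 → ((0.6118+0.055)/1.055)^2.4 ≈ 0.33245
  B=224: 224/255≈0.8784 > 0.04045 → ((0.8784+0.055)/1.055)^2.4 ≈ 0.74540
  L2 = 0.2126×0.47932 + 0.7152×0.33245 + 0.0722×0.74540 ≈ 0.39349
Lighter = 0.50843, Darker = 0.39349
Ratio = (L_lighter + 0.05) / (L_darker + 0.05)
Ratio = (0.50843 + 0.05) / (0.39349 + 0.05) = 0.55843 / 0.44349 ≈ 1.2592
Ratio ≈ 1.26:1


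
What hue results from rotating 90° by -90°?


New hue = (H + rotation) mod 360
New hue = (90 -90) mod 360
= 0 mod 360
= 0°


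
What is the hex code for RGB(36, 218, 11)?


R = 36 → 24 (hex)
G = 218 → DA (hex)
B = 11 → 0B (hex)
Hex = #24DA0B


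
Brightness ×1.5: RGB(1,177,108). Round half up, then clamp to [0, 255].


Multiply each channel by 1.5, round half up, clamp to [0, 255]
R: 1×1.5 = 1.5 → round → 2
G: 177×1.5 = 265.5 → round → 266 → clamp → 255
B: 108×1.5 = 162
= RGB(2, 255, 162)


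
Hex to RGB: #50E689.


50 → 80 (R)
E6 → 230 (G)
89 → 137 (B)
= RGB(80, 230, 137)


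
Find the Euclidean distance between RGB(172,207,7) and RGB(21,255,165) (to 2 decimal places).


d = √[(R₁-R₂)² + (G₁-G₂)² + (B₁-B₂)²]
d = √[(172-21)² + (207-255)² + (7-165)²]
d = √[22801 + 2304 + 24964]
d = √50069
d ≈ 223.76


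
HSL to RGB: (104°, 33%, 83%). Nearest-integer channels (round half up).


H=104°, S=0.33, L=0.83
C = (1-|2L-1|)×S = (1-|0.66|)×0.33 = 0.1122
H' = H/60 = 104/60 ≈ 1.7333; X = C×(1-|H' mod 2 - 1|) = 0.02992
m = L - C/2 = 0.83 - 0.0561 = 0.7739
Sector ⌊H'⌋ = 1 → (R',G',B') = (0.02992, 0.1122, 0.0)
RGB = ((R'+m)×255, (G'+m)×255, (B'+m)×255) = (204.9741, 225.9555, 197.3445)
Round half up → RGB(205, 226, 197)


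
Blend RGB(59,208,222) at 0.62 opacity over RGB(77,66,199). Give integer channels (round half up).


C = α×F + (1-α)×B, with 1-α = 0.38
R: 0.62×59 + 0.38×77 = 36.58 + 29.26 = 65.84 → 66
G: 0.62×208 + 0.38×66 = 128.96 + 25.08 = 154.04 → 154
B: 0.62×222 + 0.38×199 = 137.64 + 75.62 = 213.26 → 213
= RGB(66, 154, 213)


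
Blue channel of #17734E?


Color: #17734E
R = 17 = 23
G = 73 = 115
B = 4E = 78
Blue = 78


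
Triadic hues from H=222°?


Triadic: equally spaced at 120° intervals
H1 = 222°
H2 = (222 + 120) mod 360 = 342°
H3 = (222 + 240) mod 360 = 102°
Triadic = 222°, 342°, 102°


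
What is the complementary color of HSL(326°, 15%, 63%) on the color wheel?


Complement = opposite side of color wheel = hue + 180°
H' = (326 + 180) mod 360 = 146°
S and L unchanged.
= HSL(146°, 15%, 63%)


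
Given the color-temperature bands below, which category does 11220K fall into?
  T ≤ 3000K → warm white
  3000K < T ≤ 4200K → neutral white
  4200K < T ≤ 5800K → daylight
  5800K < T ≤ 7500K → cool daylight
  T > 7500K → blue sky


Temperature: 11220K
11220K > 7500K → blue sky
Classification: blue sky


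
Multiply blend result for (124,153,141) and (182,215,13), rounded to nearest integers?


Multiply: C = A×B/255, rounded to nearest integer
R: 124×182/255 = 22568/255 ≈ 88.502 → 89
G: 153×215/255 = 32895/255 ≈ 129.000 → 129
B: 141×13/255 = 1833/255 ≈ 7.188 → 7
= RGB(89, 129, 7)


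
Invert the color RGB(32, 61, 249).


Invert: (255-R, 255-G, 255-B)
R: 255-32 = 223
G: 255-61 = 194
B: 255-249 = 6
= RGB(223, 194, 6)


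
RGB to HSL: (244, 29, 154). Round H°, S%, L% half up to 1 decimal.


Normalize: R'=244/255≈0.9569, G'=29/255≈0.1137, B'=154/255≈0.6039
Max=244/255, Min=29/255, Δ=Max-Min=215/255
L = (Max+Min)/2 = (244+29)/510 = 273/510 = 0.53529… → L = 53.5%
L > 0.5 → S = Δ/(2-Max-Min) = 215/(510-244-29) = 215/237 = 0.90717… → S = 90.7%
(the 1/255 factors cancel in S and H, so raw channel differences can be used)
Max is R' → H = 60 × (((G-B)/Δ) mod 6) = 60 × (((29-154)/215) mod 6)
  (-125)/215 = -0.5813…; negative, so add 6 → 5.4186…
  H = 60 × 5.4186… = 325.116…° → H = 325.1°
= HSL(325.1°, 90.7%, 53.5%)


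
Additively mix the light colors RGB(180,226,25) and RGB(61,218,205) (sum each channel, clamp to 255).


Additive: each channel = min(255, C₁+C₂)
R: 180+61 = 241 → 241
G: 226+218 = 444 → 255
B: 25+205 = 230 → 230
= RGB(241, 255, 230)


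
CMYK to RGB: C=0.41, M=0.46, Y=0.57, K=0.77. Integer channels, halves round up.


R = 255 × (1-C) × (1-K) = 255 × 0.59 × 0.23 = 34.6035 → 35
G = 255 × (1-M) × (1-K) = 255 × 0.54 × 0.23 = 31.671 → 32
B = 255 × (1-Y) × (1-K) = 255 × 0.43 × 0.23 = 25.2195 → 25
= RGB(35, 32, 25)


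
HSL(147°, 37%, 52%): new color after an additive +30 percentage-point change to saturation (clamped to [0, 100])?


Original S = 37%
Adjustment = +30 percentage points
New S = 37 + (30) = 67
Clamp to [0, 100] → 67
= HSL(147°, 67%, 52%)


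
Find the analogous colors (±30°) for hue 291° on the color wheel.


Base hue: 291°
Left analog: (291 - 30) mod 360 = 261°
Right analog: (291 + 30) mod 360 = 321°
Analogous hues = 261° and 321°


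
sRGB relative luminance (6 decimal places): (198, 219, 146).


Linearize each channel (sRGB transfer function): c = v/255; c_lin = c/12.92 if c ≤ 0.04045, else ((c+0.055)/1.055)^2.4
  R: 198/255 ≈ 0.776471 > 0.04045 → ((0.776471+0.055)/1.055)^2.4 ≈ 0.564712
  G: 219/255 ≈ 0.858824 > 0.04045 → ((0.858824+0.055)/1.055)^2.4 ≈ 0.708376
  B: 146/255 ≈ 0.572549 > 0.04045 → ((0.572549+0.055)/1.055)^2.4 ≈ 0.287441
R_lin = 0.564712, G_lin = 0.708376, B_lin = 0.287441
L = 0.2126×R + 0.7152×G + 0.0722×B
L = 0.2126×0.564712 + 0.7152×0.708376 + 0.0722×0.287441
L ≈ 0.647441


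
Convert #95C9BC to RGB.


95 → 149 (R)
C9 → 201 (G)
BC → 188 (B)
= RGB(149, 201, 188)


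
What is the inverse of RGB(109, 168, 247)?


Invert: (255-R, 255-G, 255-B)
R: 255-109 = 146
G: 255-168 = 87
B: 255-247 = 8
= RGB(146, 87, 8)


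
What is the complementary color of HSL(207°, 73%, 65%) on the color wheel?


Complement = opposite side of color wheel = hue + 180°
H' = (207 + 180) mod 360 = 27°
S and L unchanged.
= HSL(27°, 73%, 65%)


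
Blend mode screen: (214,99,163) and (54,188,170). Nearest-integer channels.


Screen: C = 255 - (255-A)×(255-B)/255, rounded to nearest integer
R: 255 - (255-214)×(255-54)/255 = 255 - 8241/255 ≈ 255 - 32.318 = 222.682 → 223
G: 255 - (255-99)×(255-188)/255 = 255 - 10452/255 ≈ 255 - 40.988 = 214.012 → 214
B: 255 - (255-163)×(255-170)/255 = 255 - 7820/255 ≈ 255 - 30.667 = 224.333 → 224
= RGB(223, 214, 224)


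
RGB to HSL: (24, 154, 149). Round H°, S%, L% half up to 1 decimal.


Normalize: R'=24/255≈0.0941, G'=154/255≈0.6039, B'=149/255≈0.5843
Max=154/255, Min=24/255, Δ=Max-Min=130/255
L = (Max+Min)/2 = (154+24)/510 = 178/510 = 0.34901… → L = 34.9%
L ≤ 0.5 → S = Δ/(Max+Min) = 130/(154+24) = 130/178 = 0.73033… → S = 73.0%
(the 1/255 factors cancel in S and H, so raw channel differences can be used)
Max is G' → H = 60 × ((B-R)/Δ + 2) = 60 × ((149-24)/130 + 2)
  125/130 + 2 = 0.9615… + 2 = 2.9615…
  H = 60 × 2.9615… = 177.692…° → H = 177.7°
= HSL(177.7°, 73.0%, 34.9%)


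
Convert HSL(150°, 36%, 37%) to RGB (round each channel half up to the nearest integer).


H=150°, S=0.36, L=0.37
C = (1-|2L-1|)×S = (1-|-0.26|)×0.36 = 0.2664
H' = H/60 = 150/60 ≈ 2.5000; X = C×(1-|H' mod 2 - 1|) = 0.1332
m = L - C/2 = 0.37 - 0.1332 = 0.2368
Sector ⌊H'⌋ = 2 → (R',G',B') = (0.0, 0.2664, 0.1332)
RGB = ((R'+m)×255, (G'+m)×255, (B'+m)×255) = (60.384, 128.316, 94.35)
Round half up → RGB(60, 128, 94)


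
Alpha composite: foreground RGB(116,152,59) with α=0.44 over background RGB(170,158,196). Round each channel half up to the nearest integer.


C = α×F + (1-α)×B, with 1-α = 0.56
R: 0.44×116 + 0.56×170 = 51.04 + 95.20 = 146.24 → 146
G: 0.44×152 + 0.56×158 = 66.88 + 88.48 = 155.36 → 155
B: 0.44×59 + 0.56×196 = 25.96 + 109.76 = 135.72 → 136
= RGB(146, 155, 136)


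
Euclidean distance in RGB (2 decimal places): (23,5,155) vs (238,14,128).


d = √[(R₁-R₂)² + (G₁-G₂)² + (B₁-B₂)²]
d = √[(23-238)² + (5-14)² + (155-128)²]
d = √[46225 + 81 + 729]
d = √47035
d ≈ 216.88


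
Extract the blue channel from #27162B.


Color: #27162B
R = 27 = 39
G = 16 = 22
B = 2B = 43
Blue = 43


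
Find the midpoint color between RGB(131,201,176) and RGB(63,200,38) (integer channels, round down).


Midpoint: each channel = ⌊(C₁+C₂)/2⌋
R: ⌊(131+63)/2⌋ = 97
G: ⌊(201+200)/2⌋ = 200
B: ⌊(176+38)/2⌋ = 107
= RGB(97, 200, 107)


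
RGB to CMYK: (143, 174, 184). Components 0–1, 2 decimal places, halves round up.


R'=143/255≈0.5608, G'=174/255≈0.6824, B'=184/255≈0.7216
K = 1 - max(R',G',B') = 1 - 184/255 = 71/255 = 0.27843… → 0.28
(1-R'-K)/(1-K) simplifies to (max-R)/max with max = 184:
C = (184-143)/184 = 41/184 = 0.22282… → 0.22
M = (184-174)/184 = 10/184 = 0.05434… → 0.05
Y = (184-184)/184 = 0/184 = 0 → 0.00
= CMYK(0.22, 0.05, 0.00, 0.28)


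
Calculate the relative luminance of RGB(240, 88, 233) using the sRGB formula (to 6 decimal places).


Linearize each channel (sRGB transfer function): c = v/255; c_lin = c/12.92 if c ≤ 0.04045, else ((c+0.055)/1.055)^2.4
  R: 240/255 ≈ 0.941176 > 0.04045 → ((0.941176+0.055)/1.055)^2.4 ≈ 0.871367
  G: 88/255 ≈ 0.345098 > 0.04045 → ((0.345098+0.055)/1.055)^2.4 ≈ 0.097587
  B: 233/255 ≈ 0.913725 > 0.04045 → ((0.913725+0.055)/1.055)^2.4 ≈ 0.814847
R_lin = 0.871367, G_lin = 0.097587, B_lin = 0.814847
L = 0.2126×R + 0.7152×G + 0.0722×B
L = 0.2126×0.871367 + 0.7152×0.097587 + 0.0722×0.814847
L ≈ 0.313879


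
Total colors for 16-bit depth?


Colors = 2^bits = 2^16
= 65,536 colors


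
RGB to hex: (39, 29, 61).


R = 39 → 27 (hex)
G = 29 → 1D (hex)
B = 61 → 3D (hex)
Hex = #271D3D


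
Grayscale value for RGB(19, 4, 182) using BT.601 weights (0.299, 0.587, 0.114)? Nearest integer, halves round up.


Gray = 0.299×R + 0.587×G + 0.114×B
Gray = 0.299×19 + 0.587×4 + 0.114×182
Gray = 5.681 + 2.348 + 20.748
Gray = 28.777 → round half up → 29
Gray = 29


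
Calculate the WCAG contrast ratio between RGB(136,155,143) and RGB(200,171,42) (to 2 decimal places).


Linearize each sRGB channel c=v/255: c/12.92 if c ≤ 0.04045 else ((c+0.055)/1.055)^2.4
L = 0.2126×R_lin + 0.7152×G_lin + 0.0722×B_lin
Color 1 (136,155,143):
  R=136: 136/255≈0.5333 > 0.04045 → ((0.5333+0.055)/1.055)^2.4 ≈ 0.24620
  G=155: 155/255≈0.6078 > 0.04045 → ((0.6078+0.055)/1.055)^2.4 ≈ 0.32778
  B=143: 143/255≈0.5608 > 0.04045 → ((0.5608+0.055)/1.055)^2.4 ≈ 0.27468
  L1 = 0.2126×0.24620 + 0.7152×0.32778 + 0.0722×0.27468 ≈ 0.30660
Color 2 (200,171,42):
  R=200: 200/255≈0.7843 > 0.04045 → ((0.7843+0.055)/1.055)^2.4 ≈ 0.57758
  G=171: 171/255≈0.6706 > 0.04045 → ((0.6706+0.055)/1.055)^2.4 ≈ 0.40724
  B=42: 42/255≈0.1647 > 0.04045 → ((0.1647+0.055)/1.055)^2.4 ≈ 0.02315
  L2 = 0.2126×0.57758 + 0.7152×0.40724 + 0.0722×0.02315 ≈ 0.41572
Lighter = 0.41572, Darker = 0.30660
Ratio = (L_lighter + 0.05) / (L_darker + 0.05)
Ratio = (0.41572 + 0.05) / (0.30660 + 0.05) = 0.46572 / 0.35660 ≈ 1.3060
Ratio ≈ 1.31:1


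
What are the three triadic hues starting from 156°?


Triadic: equally spaced at 120° intervals
H1 = 156°
H2 = (156 + 120) mod 360 = 276°
H3 = (156 + 240) mod 360 = 36°
Triadic = 156°, 276°, 36°


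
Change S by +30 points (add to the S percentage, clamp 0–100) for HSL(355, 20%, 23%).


Original S = 20%
Adjustment = +30 percentage points
New S = 20 + (30) = 50
Clamp to [0, 100] → 50
= HSL(355°, 50%, 23%)


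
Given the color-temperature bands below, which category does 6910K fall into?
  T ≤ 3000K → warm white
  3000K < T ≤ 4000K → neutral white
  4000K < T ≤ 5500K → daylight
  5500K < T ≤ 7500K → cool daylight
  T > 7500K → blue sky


Temperature: 6910K
5500K < 6910K ≤ 7500K → cool daylight
Classification: cool daylight


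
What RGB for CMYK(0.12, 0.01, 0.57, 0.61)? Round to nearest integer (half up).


R = 255 × (1-C) × (1-K) = 255 × 0.88 × 0.39 = 87.516 → 88
G = 255 × (1-M) × (1-K) = 255 × 0.99 × 0.39 = 98.4555 → 98
B = 255 × (1-Y) × (1-K) = 255 × 0.43 × 0.39 = 42.7635 → 43
= RGB(88, 98, 43)


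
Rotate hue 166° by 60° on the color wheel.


New hue = (H + rotation) mod 360
New hue = (166 + 60) mod 360
= 226 mod 360
= 226°


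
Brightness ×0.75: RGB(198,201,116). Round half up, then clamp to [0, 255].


Multiply each channel by 0.75, round half up, clamp to [0, 255]
R: 198×0.75 = 148.5 → round → 149
G: 201×0.75 = 150.75 → round → 151
B: 116×0.75 = 87
= RGB(149, 151, 87)


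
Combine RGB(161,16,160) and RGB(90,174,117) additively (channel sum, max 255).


Additive: each channel = min(255, C₁+C₂)
R: 161+90 = 251 → 251
G: 16+174 = 190 → 190
B: 160+117 = 277 → 255
= RGB(251, 190, 255)


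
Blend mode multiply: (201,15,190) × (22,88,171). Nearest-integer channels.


Multiply: C = A×B/255, rounded to nearest integer
R: 201×22/255 = 4422/255 ≈ 17.341 → 17
G: 15×88/255 = 1320/255 ≈ 5.176 → 5
B: 190×171/255 = 32490/255 ≈ 127.412 → 127
= RGB(17, 5, 127)


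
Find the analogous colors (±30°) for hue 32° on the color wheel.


Base hue: 32°
Left analog: (32 - 30) mod 360 = 2°
Right analog: (32 + 30) mod 360 = 62°
Analogous hues = 2° and 62°


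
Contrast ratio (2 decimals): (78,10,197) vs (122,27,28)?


Linearize each sRGB channel c=v/255: c/12.92 if c ≤ 0.04045 else ((c+0.055)/1.055)^2.4
L = 0.2126×R_lin + 0.7152×G_lin + 0.0722×B_lin
Color 1 (78,10,197):
  R=78: 78/255≈0.3059 > 0.04045 → ((0.3059+0.055)/1.055)^2.4 ≈ 0.07619
  G=10: 10/255≈0.0392 ≤ 0.04045 → 0.0392/12.92 ≈ 0.00304
  B=197: 197/255≈0.7725 > 0.04045 → ((0.7725+0.055)/1.055)^2.4 ≈ 0.55834
  L1 = 0.2126×0.07619 + 0.7152×0.00304 + 0.0722×0.55834 ≈ 0.05868
Color 2 (122,27,28):
  R=122: 122/255≈0.4784 > 0.04045 → ((0.4784+0.055)/1.055)^2.4 ≈ 0.19462
  G=27: 27/255≈0.1059 > 0.04045 → ((0.1059+0.055)/1.055)^2.4 ≈ 0.01096
  B=28: 28/255≈0.1098 > 0.04045 → ((0.1098+0.055)/1.055)^2.4 ≈ 0.01161
  L2 = 0.2126×0.19462 + 0.7152×0.01096 + 0.0722×0.01161 ≈ 0.05005
Lighter = 0.05868, Darker = 0.05005
Ratio = (L_lighter + 0.05) / (L_darker + 0.05)
Ratio = (0.05868 + 0.05) / (0.05005 + 0.05) = 0.10868 / 0.10005 ≈ 1.0862
Ratio ≈ 1.09:1


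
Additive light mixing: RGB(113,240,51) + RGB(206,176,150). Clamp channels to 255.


Additive: each channel = min(255, C₁+C₂)
R: 113+206 = 319 → 255
G: 240+176 = 416 → 255
B: 51+150 = 201 → 201
= RGB(255, 255, 201)


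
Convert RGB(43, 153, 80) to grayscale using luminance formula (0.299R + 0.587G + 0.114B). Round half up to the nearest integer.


Gray = 0.299×R + 0.587×G + 0.114×B
Gray = 0.299×43 + 0.587×153 + 0.114×80
Gray = 12.857 + 89.811 + 9.120
Gray = 111.788 → round half up → 112
Gray = 112


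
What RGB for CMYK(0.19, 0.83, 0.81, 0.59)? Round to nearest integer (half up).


R = 255 × (1-C) × (1-K) = 255 × 0.81 × 0.41 = 84.6855 → 85
G = 255 × (1-M) × (1-K) = 255 × 0.17 × 0.41 = 17.7735 → 18
B = 255 × (1-Y) × (1-K) = 255 × 0.19 × 0.41 = 19.8645 → 20
= RGB(85, 18, 20)


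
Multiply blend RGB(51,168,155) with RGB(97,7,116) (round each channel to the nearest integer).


Multiply: C = A×B/255, rounded to nearest integer
R: 51×97/255 = 4947/255 ≈ 19.400 → 19
G: 168×7/255 = 1176/255 ≈ 4.612 → 5
B: 155×116/255 = 17980/255 ≈ 70.510 → 71
= RGB(19, 5, 71)


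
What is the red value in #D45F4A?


Color: #D45F4A
R = D4 = 212
G = 5F = 95
B = 4A = 74
Red = 212


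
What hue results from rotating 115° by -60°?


New hue = (H + rotation) mod 360
New hue = (115 -60) mod 360
= 55 mod 360
= 55°


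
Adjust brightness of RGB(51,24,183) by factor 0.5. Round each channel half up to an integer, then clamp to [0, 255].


Multiply each channel by 0.5, round half up, clamp to [0, 255]
R: 51×0.5 = 25.5 → round → 26
G: 24×0.5 = 12
B: 183×0.5 = 91.5 → round → 92
= RGB(26, 12, 92)


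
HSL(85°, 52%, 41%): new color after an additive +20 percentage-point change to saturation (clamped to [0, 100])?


Original S = 52%
Adjustment = +20 percentage points
New S = 52 + (20) = 72
Clamp to [0, 100] → 72
= HSL(85°, 72%, 41%)


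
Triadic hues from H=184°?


Triadic: equally spaced at 120° intervals
H1 = 184°
H2 = (184 + 120) mod 360 = 304°
H3 = (184 + 240) mod 360 = 64°
Triadic = 184°, 304°, 64°


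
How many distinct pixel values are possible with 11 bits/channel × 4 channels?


Total bits = 11 bits/channel × 4 channels = 44 bits
Distinct pixel values = 2^44
= 17,592,186,044,416 pixel values


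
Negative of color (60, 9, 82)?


Invert: (255-R, 255-G, 255-B)
R: 255-60 = 195
G: 255-9 = 246
B: 255-82 = 173
= RGB(195, 246, 173)


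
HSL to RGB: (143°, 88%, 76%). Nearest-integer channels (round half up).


H=143°, S=0.88, L=0.76
C = (1-|2L-1|)×S = (1-|0.52|)×0.88 = 0.4224
H' = H/60 = 143/60 ≈ 2.3833; X = C×(1-|H' mod 2 - 1|) = 0.16192
m = L - C/2 = 0.76 - 0.2112 = 0.5488
Sector ⌊H'⌋ = 2 → (R',G',B') = (0.0, 0.4224, 0.16192)
RGB = ((R'+m)×255, (G'+m)×255, (B'+m)×255) = (139.944, 247.656, 181.2336)
Round half up → RGB(140, 248, 181)


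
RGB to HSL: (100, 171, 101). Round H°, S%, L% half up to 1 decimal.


Normalize: R'=100/255≈0.3922, G'=171/255≈0.6706, B'=101/255≈0.3961
Max=171/255, Min=100/255, Δ=Max-Min=71/255
L = (Max+Min)/2 = (171+100)/510 = 271/510 = 0.53137… → L = 53.1%
L > 0.5 → S = Δ/(2-Max-Min) = 71/(510-171-100) = 71/239 = 0.29707… → S = 29.7%
(the 1/255 factors cancel in S and H, so raw channel differences can be used)
Max is G' → H = 60 × ((B-R)/Δ + 2) = 60 × ((101-100)/71 + 2)
  1/71 + 2 = 0.0140… + 2 = 2.0140…
  H = 60 × 2.0140… = 120.845…° → H = 120.8°
= HSL(120.8°, 29.7%, 53.1%)


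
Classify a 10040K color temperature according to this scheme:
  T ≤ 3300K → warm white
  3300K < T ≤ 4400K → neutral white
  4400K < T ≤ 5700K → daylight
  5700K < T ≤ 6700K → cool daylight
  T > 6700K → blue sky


Temperature: 10040K
10040K > 6700K → blue sky
Classification: blue sky


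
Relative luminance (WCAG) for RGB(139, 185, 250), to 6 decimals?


Linearize each channel (sRGB transfer function): c = v/255; c_lin = c/12.92 if c ≤ 0.04045, else ((c+0.055)/1.055)^2.4
  R: 139/255 ≈ 0.545098 > 0.04045 → ((0.545098+0.055)/1.055)^2.4 ≈ 0.258183
  G: 185/255 ≈ 0.725490 > 0.04045 → ((0.725490+0.055)/1.055)^2.4 ≈ 0.485150
  B: 250/255 ≈ 0.980392 > 0.04045 → ((0.980392+0.055)/1.055)^2.4 ≈ 0.955973
R_lin = 0.258183, G_lin = 0.485150, B_lin = 0.955973
L = 0.2126×R + 0.7152×G + 0.0722×B
L = 0.2126×0.258183 + 0.7152×0.485150 + 0.0722×0.955973
L ≈ 0.470890


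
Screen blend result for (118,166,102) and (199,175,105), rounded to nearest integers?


Screen: C = 255 - (255-A)×(255-B)/255, rounded to nearest integer
R: 255 - (255-118)×(255-199)/255 = 255 - 7672/255 ≈ 255 - 30.086 = 224.914 → 225
G: 255 - (255-166)×(255-175)/255 = 255 - 7120/255 ≈ 255 - 27.922 = 227.078 → 227
B: 255 - (255-102)×(255-105)/255 = 255 - 22950/255 ≈ 255 - 90.000 = 165.000 → 165
= RGB(225, 227, 165)


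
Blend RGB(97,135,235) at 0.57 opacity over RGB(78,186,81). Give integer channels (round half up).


C = α×F + (1-α)×B, with 1-α = 0.43
R: 0.57×97 + 0.43×78 = 55.29 + 33.54 = 88.83 → 89
G: 0.57×135 + 0.43×186 = 76.95 + 79.98 = 156.93 → 157
B: 0.57×235 + 0.43×81 = 133.95 + 34.83 = 168.78 → 169
= RGB(89, 157, 169)


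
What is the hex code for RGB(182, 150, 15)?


R = 182 → B6 (hex)
G = 150 → 96 (hex)
B = 15 → 0F (hex)
Hex = #B6960F


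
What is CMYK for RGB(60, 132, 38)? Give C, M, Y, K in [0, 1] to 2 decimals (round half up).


R'=60/255≈0.2353, G'=132/255≈0.5176, B'=38/255≈0.1490
K = 1 - max(R',G',B') = 1 - 132/255 = 123/255 = 0.48235… → 0.48
(1-R'-K)/(1-K) simplifies to (max-R)/max with max = 132:
C = (132-60)/132 = 72/132 = 0.54545… → 0.55
M = (132-132)/132 = 0/132 = 0 → 0.00
Y = (132-38)/132 = 94/132 = 0.71212… → 0.71
= CMYK(0.55, 0.00, 0.71, 0.48)


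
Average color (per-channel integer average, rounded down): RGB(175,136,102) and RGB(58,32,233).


Midpoint: each channel = ⌊(C₁+C₂)/2⌋
R: ⌊(175+58)/2⌋ = 116
G: ⌊(136+32)/2⌋ = 84
B: ⌊(102+233)/2⌋ = 167
= RGB(116, 84, 167)


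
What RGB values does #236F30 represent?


23 → 35 (R)
6F → 111 (G)
30 → 48 (B)
= RGB(35, 111, 48)


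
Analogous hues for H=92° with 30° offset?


Base hue: 92°
Left analog: (92 - 30) mod 360 = 62°
Right analog: (92 + 30) mod 360 = 122°
Analogous hues = 62° and 122°


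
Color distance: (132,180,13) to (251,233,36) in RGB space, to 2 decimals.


d = √[(R₁-R₂)² + (G₁-G₂)² + (B₁-B₂)²]
d = √[(132-251)² + (180-233)² + (13-36)²]
d = √[14161 + 2809 + 529]
d = √17499
d ≈ 132.28


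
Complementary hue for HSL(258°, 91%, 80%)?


Complement = opposite side of color wheel = hue + 180°
H' = (258 + 180) mod 360 = 78°
S and L unchanged.
= HSL(78°, 91%, 80%)


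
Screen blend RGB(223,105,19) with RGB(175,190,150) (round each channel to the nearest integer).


Screen: C = 255 - (255-A)×(255-B)/255, rounded to nearest integer
R: 255 - (255-223)×(255-175)/255 = 255 - 2560/255 ≈ 255 - 10.039 = 244.961 → 245
G: 255 - (255-105)×(255-190)/255 = 255 - 9750/255 ≈ 255 - 38.235 = 216.765 → 217
B: 255 - (255-19)×(255-150)/255 = 255 - 24780/255 ≈ 255 - 97.176 = 157.824 → 158
= RGB(245, 217, 158)


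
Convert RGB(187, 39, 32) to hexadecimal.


R = 187 → BB (hex)
G = 39 → 27 (hex)
B = 32 → 20 (hex)
Hex = #BB2720


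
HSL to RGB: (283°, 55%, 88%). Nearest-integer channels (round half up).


H=283°, S=0.55, L=0.88
C = (1-|2L-1|)×S = (1-|0.76|)×0.55 = 0.132
H' = H/60 = 283/60 ≈ 4.7167; X = C×(1-|H' mod 2 - 1|) = 0.0946
m = L - C/2 = 0.88 - 0.066 = 0.814
Sector ⌊H'⌋ = 4 → (R',G',B') = (0.0946, 0.0, 0.132)
RGB = ((R'+m)×255, (G'+m)×255, (B'+m)×255) = (231.693, 207.57, 241.23)
Round half up → RGB(232, 208, 241)


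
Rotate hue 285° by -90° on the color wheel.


New hue = (H + rotation) mod 360
New hue = (285 -90) mod 360
= 195 mod 360
= 195°


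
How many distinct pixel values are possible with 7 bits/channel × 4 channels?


Total bits = 7 bits/channel × 4 channels = 28 bits
Distinct pixel values = 2^28
= 268,435,456 pixel values


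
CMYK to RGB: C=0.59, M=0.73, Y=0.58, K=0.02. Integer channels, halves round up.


R = 255 × (1-C) × (1-K) = 255 × 0.41 × 0.98 = 102.459 → 102
G = 255 × (1-M) × (1-K) = 255 × 0.27 × 0.98 = 67.473 → 67
B = 255 × (1-Y) × (1-K) = 255 × 0.42 × 0.98 = 104.958 → 105
= RGB(102, 67, 105)


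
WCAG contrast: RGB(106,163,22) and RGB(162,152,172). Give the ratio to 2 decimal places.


Linearize each sRGB channel c=v/255: c/12.92 if c ≤ 0.04045 else ((c+0.055)/1.055)^2.4
L = 0.2126×R_lin + 0.7152×G_lin + 0.0722×B_lin
Color 1 (106,163,22):
  R=106: 106/255≈0.4157 > 0.04045 → ((0.4157+0.055)/1.055)^2.4 ≈ 0.14413
  G=163: 163/255≈0.6392 > 0.04045 → ((0.6392+0.055)/1.055)^2.4 ≈ 0.36625
  B=22: 22/255≈0.0863 > 0.04045 → ((0.0863+0.055)/1.055)^2.4 ≈ 0.00802
  L1 = 0.2126×0.14413 + 0.7152×0.36625 + 0.0722×0.00802 ≈ 0.29316
Color 2 (162,152,172):
  R=162: 162/255≈0.6353 > 0.04045 → ((0.6353+0.055)/1.055)^2.4 ≈ 0.36131
  G=152: 152/255≈0.5961 > 0.04045 → ((0.5961+0.055)/1.055)^2.4 ≈ 0.31399
  B=172: 172/255≈0.6745 > 0.04045 → ((0.6745+0.055)/1.055)^2.4 ≈ 0.41254
  L2 = 0.2126×0.36131 + 0.7152×0.31399 + 0.0722×0.41254 ≈ 0.33116
Lighter = 0.33116, Darker = 0.29316
Ratio = (L_lighter + 0.05) / (L_darker + 0.05)
Ratio = (0.33116 + 0.05) / (0.29316 + 0.05) = 0.38116 / 0.34316 ≈ 1.1107
Ratio ≈ 1.11:1
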